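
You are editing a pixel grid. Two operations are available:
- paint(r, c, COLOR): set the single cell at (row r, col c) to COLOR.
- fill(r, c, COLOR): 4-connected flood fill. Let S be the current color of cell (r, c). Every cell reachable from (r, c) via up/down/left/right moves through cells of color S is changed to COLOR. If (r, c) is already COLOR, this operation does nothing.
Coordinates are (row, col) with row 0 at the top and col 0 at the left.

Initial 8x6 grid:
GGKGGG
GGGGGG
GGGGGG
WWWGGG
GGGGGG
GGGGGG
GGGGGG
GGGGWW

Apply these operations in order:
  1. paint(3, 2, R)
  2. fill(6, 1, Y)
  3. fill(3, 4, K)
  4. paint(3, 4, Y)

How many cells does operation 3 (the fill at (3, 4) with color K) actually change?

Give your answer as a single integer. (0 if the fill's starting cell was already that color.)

After op 1 paint(3,2,R):
GGKGGG
GGGGGG
GGGGGG
WWRGGG
GGGGGG
GGGGGG
GGGGGG
GGGGWW
After op 2 fill(6,1,Y) [42 cells changed]:
YYKYYY
YYYYYY
YYYYYY
WWRYYY
YYYYYY
YYYYYY
YYYYYY
YYYYWW
After op 3 fill(3,4,K) [42 cells changed]:
KKKKKK
KKKKKK
KKKKKK
WWRKKK
KKKKKK
KKKKKK
KKKKKK
KKKKWW

Answer: 42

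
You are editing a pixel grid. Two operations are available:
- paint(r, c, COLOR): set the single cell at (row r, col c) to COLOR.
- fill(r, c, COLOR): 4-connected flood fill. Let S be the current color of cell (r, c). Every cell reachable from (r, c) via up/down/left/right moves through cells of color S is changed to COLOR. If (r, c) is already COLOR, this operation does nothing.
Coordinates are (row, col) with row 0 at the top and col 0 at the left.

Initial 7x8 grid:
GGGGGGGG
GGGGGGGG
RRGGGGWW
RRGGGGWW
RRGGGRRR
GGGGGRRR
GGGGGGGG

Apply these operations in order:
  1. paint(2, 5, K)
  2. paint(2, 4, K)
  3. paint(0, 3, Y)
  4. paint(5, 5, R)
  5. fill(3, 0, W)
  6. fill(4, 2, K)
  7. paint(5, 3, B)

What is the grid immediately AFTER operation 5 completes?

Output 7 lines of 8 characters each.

After op 1 paint(2,5,K):
GGGGGGGG
GGGGGGGG
RRGGGKWW
RRGGGGWW
RRGGGRRR
GGGGGRRR
GGGGGGGG
After op 2 paint(2,4,K):
GGGGGGGG
GGGGGGGG
RRGGKKWW
RRGGGGWW
RRGGGRRR
GGGGGRRR
GGGGGGGG
After op 3 paint(0,3,Y):
GGGYGGGG
GGGGGGGG
RRGGKKWW
RRGGGGWW
RRGGGRRR
GGGGGRRR
GGGGGGGG
After op 4 paint(5,5,R):
GGGYGGGG
GGGGGGGG
RRGGKKWW
RRGGGGWW
RRGGGRRR
GGGGGRRR
GGGGGGGG
After op 5 fill(3,0,W) [6 cells changed]:
GGGYGGGG
GGGGGGGG
WWGGKKWW
WWGGGGWW
WWGGGRRR
GGGGGRRR
GGGGGGGG

Answer: GGGYGGGG
GGGGGGGG
WWGGKKWW
WWGGGGWW
WWGGGRRR
GGGGGRRR
GGGGGGGG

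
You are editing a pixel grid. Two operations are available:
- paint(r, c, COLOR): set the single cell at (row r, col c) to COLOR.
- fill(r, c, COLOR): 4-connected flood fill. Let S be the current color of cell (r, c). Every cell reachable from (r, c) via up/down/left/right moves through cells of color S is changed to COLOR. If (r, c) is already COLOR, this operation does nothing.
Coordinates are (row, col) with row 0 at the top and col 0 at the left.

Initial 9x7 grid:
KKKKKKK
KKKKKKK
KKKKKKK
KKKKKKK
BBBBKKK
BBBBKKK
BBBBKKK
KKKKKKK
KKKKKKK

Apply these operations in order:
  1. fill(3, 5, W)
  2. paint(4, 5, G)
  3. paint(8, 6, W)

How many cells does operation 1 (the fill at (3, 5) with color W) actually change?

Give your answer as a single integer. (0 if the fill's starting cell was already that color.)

After op 1 fill(3,5,W) [51 cells changed]:
WWWWWWW
WWWWWWW
WWWWWWW
WWWWWWW
BBBBWWW
BBBBWWW
BBBBWWW
WWWWWWW
WWWWWWW

Answer: 51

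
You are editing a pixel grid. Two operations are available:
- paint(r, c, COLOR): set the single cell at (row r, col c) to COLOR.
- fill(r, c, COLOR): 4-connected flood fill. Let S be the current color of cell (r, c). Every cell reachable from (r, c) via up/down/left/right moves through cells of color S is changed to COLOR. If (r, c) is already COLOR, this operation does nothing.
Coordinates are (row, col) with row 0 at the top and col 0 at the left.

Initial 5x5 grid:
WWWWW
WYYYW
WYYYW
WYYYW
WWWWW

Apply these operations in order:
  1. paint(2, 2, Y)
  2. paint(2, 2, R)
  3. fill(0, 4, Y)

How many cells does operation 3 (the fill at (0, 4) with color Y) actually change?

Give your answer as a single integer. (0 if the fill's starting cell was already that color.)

After op 1 paint(2,2,Y):
WWWWW
WYYYW
WYYYW
WYYYW
WWWWW
After op 2 paint(2,2,R):
WWWWW
WYYYW
WYRYW
WYYYW
WWWWW
After op 3 fill(0,4,Y) [16 cells changed]:
YYYYY
YYYYY
YYRYY
YYYYY
YYYYY

Answer: 16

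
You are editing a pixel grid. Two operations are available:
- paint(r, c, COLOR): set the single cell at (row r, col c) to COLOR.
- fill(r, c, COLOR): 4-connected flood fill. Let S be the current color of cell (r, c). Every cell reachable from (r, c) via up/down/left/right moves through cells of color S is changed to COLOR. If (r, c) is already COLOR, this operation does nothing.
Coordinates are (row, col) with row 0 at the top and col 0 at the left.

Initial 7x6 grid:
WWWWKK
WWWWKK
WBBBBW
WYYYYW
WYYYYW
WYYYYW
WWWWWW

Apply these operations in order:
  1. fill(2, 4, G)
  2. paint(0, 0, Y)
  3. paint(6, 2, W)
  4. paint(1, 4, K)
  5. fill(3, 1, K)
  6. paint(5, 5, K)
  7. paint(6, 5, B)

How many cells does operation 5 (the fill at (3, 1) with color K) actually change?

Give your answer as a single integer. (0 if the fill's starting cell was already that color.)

Answer: 12

Derivation:
After op 1 fill(2,4,G) [4 cells changed]:
WWWWKK
WWWWKK
WGGGGW
WYYYYW
WYYYYW
WYYYYW
WWWWWW
After op 2 paint(0,0,Y):
YWWWKK
WWWWKK
WGGGGW
WYYYYW
WYYYYW
WYYYYW
WWWWWW
After op 3 paint(6,2,W):
YWWWKK
WWWWKK
WGGGGW
WYYYYW
WYYYYW
WYYYYW
WWWWWW
After op 4 paint(1,4,K):
YWWWKK
WWWWKK
WGGGGW
WYYYYW
WYYYYW
WYYYYW
WWWWWW
After op 5 fill(3,1,K) [12 cells changed]:
YWWWKK
WWWWKK
WGGGGW
WKKKKW
WKKKKW
WKKKKW
WWWWWW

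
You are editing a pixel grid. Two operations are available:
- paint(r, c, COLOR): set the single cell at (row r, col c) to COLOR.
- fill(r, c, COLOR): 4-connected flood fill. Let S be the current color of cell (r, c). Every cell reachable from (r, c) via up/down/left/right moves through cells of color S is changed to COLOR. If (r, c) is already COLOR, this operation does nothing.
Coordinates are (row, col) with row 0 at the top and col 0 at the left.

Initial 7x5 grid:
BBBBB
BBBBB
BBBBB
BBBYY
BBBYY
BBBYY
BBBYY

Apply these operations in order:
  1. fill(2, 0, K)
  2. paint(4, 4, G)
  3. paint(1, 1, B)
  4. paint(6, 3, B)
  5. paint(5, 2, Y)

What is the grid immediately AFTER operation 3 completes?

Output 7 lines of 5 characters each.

After op 1 fill(2,0,K) [27 cells changed]:
KKKKK
KKKKK
KKKKK
KKKYY
KKKYY
KKKYY
KKKYY
After op 2 paint(4,4,G):
KKKKK
KKKKK
KKKKK
KKKYY
KKKYG
KKKYY
KKKYY
After op 3 paint(1,1,B):
KKKKK
KBKKK
KKKKK
KKKYY
KKKYG
KKKYY
KKKYY

Answer: KKKKK
KBKKK
KKKKK
KKKYY
KKKYG
KKKYY
KKKYY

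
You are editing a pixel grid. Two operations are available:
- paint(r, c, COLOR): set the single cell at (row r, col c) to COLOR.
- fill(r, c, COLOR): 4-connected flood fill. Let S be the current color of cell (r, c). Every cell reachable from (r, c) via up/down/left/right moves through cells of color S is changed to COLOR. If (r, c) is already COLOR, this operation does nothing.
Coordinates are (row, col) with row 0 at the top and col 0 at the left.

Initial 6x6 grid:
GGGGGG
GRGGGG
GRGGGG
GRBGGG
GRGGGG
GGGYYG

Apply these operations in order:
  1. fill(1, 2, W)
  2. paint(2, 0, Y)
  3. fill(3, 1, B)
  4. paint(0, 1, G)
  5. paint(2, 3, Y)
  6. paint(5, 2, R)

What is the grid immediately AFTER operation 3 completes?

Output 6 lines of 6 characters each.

Answer: WWWWWW
WBWWWW
YBWWWW
WBBWWW
WBWWWW
WWWYYW

Derivation:
After op 1 fill(1,2,W) [29 cells changed]:
WWWWWW
WRWWWW
WRWWWW
WRBWWW
WRWWWW
WWWYYW
After op 2 paint(2,0,Y):
WWWWWW
WRWWWW
YRWWWW
WRBWWW
WRWWWW
WWWYYW
After op 3 fill(3,1,B) [4 cells changed]:
WWWWWW
WBWWWW
YBWWWW
WBBWWW
WBWWWW
WWWYYW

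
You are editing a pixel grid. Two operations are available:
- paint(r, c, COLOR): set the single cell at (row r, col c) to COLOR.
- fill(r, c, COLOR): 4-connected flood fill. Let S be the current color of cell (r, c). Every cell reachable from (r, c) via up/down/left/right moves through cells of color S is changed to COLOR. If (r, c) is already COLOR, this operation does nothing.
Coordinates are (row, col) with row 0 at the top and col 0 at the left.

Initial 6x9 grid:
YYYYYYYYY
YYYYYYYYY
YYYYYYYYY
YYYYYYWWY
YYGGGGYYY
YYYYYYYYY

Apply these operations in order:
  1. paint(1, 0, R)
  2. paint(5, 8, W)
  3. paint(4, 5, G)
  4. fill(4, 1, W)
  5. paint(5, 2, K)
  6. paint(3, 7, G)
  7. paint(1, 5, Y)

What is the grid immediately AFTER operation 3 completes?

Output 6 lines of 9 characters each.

After op 1 paint(1,0,R):
YYYYYYYYY
RYYYYYYYY
YYYYYYYYY
YYYYYYWWY
YYGGGGYYY
YYYYYYYYY
After op 2 paint(5,8,W):
YYYYYYYYY
RYYYYYYYY
YYYYYYYYY
YYYYYYWWY
YYGGGGYYY
YYYYYYYYW
After op 3 paint(4,5,G):
YYYYYYYYY
RYYYYYYYY
YYYYYYYYY
YYYYYYWWY
YYGGGGYYY
YYYYYYYYW

Answer: YYYYYYYYY
RYYYYYYYY
YYYYYYYYY
YYYYYYWWY
YYGGGGYYY
YYYYYYYYW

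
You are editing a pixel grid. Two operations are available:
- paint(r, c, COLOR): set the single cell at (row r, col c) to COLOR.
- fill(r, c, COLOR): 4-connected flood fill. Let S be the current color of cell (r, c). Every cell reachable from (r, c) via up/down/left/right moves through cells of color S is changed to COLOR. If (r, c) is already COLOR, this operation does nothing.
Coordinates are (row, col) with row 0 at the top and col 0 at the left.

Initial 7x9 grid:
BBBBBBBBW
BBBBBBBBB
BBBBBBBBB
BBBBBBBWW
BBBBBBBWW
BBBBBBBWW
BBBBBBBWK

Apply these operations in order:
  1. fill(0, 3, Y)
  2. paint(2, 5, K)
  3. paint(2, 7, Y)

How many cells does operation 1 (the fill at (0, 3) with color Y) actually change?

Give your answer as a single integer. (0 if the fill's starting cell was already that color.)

Answer: 54

Derivation:
After op 1 fill(0,3,Y) [54 cells changed]:
YYYYYYYYW
YYYYYYYYY
YYYYYYYYY
YYYYYYYWW
YYYYYYYWW
YYYYYYYWW
YYYYYYYWK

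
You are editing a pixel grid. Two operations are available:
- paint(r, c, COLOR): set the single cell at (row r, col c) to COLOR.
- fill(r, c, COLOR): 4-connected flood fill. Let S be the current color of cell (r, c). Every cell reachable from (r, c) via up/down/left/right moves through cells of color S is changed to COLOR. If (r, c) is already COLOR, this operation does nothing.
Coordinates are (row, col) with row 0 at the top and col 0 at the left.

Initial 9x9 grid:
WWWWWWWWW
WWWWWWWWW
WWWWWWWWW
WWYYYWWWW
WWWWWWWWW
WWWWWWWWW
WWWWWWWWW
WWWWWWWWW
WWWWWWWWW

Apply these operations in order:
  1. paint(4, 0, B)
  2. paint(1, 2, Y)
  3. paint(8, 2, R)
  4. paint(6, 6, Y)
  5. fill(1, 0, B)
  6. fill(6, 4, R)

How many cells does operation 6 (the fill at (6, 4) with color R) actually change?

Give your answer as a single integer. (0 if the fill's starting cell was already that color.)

Answer: 75

Derivation:
After op 1 paint(4,0,B):
WWWWWWWWW
WWWWWWWWW
WWWWWWWWW
WWYYYWWWW
BWWWWWWWW
WWWWWWWWW
WWWWWWWWW
WWWWWWWWW
WWWWWWWWW
After op 2 paint(1,2,Y):
WWWWWWWWW
WWYWWWWWW
WWWWWWWWW
WWYYYWWWW
BWWWWWWWW
WWWWWWWWW
WWWWWWWWW
WWWWWWWWW
WWWWWWWWW
After op 3 paint(8,2,R):
WWWWWWWWW
WWYWWWWWW
WWWWWWWWW
WWYYYWWWW
BWWWWWWWW
WWWWWWWWW
WWWWWWWWW
WWWWWWWWW
WWRWWWWWW
After op 4 paint(6,6,Y):
WWWWWWWWW
WWYWWWWWW
WWWWWWWWW
WWYYYWWWW
BWWWWWWWW
WWWWWWWWW
WWWWWWYWW
WWWWWWWWW
WWRWWWWWW
After op 5 fill(1,0,B) [74 cells changed]:
BBBBBBBBB
BBYBBBBBB
BBBBBBBBB
BBYYYBBBB
BBBBBBBBB
BBBBBBBBB
BBBBBBYBB
BBBBBBBBB
BBRBBBBBB
After op 6 fill(6,4,R) [75 cells changed]:
RRRRRRRRR
RRYRRRRRR
RRRRRRRRR
RRYYYRRRR
RRRRRRRRR
RRRRRRRRR
RRRRRRYRR
RRRRRRRRR
RRRRRRRRR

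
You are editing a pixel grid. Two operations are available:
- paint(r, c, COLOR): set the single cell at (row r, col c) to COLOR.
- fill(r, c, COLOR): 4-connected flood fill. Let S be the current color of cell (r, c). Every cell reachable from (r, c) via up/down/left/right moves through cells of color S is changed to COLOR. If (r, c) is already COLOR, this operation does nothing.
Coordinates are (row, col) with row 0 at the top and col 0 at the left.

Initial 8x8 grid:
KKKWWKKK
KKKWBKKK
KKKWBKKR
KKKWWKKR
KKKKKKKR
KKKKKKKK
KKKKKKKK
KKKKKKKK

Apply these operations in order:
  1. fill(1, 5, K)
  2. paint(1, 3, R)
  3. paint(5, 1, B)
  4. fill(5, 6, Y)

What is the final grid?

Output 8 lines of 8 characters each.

Answer: YYYWWYYY
YYYRBYYY
YYYWBYYR
YYYWWYYR
YYYYYYYR
YBYYYYYY
YYYYYYYY
YYYYYYYY

Derivation:
After op 1 fill(1,5,K) [0 cells changed]:
KKKWWKKK
KKKWBKKK
KKKWBKKR
KKKWWKKR
KKKKKKKR
KKKKKKKK
KKKKKKKK
KKKKKKKK
After op 2 paint(1,3,R):
KKKWWKKK
KKKRBKKK
KKKWBKKR
KKKWWKKR
KKKKKKKR
KKKKKKKK
KKKKKKKK
KKKKKKKK
After op 3 paint(5,1,B):
KKKWWKKK
KKKRBKKK
KKKWBKKR
KKKWWKKR
KKKKKKKR
KBKKKKKK
KKKKKKKK
KKKKKKKK
After op 4 fill(5,6,Y) [52 cells changed]:
YYYWWYYY
YYYRBYYY
YYYWBYYR
YYYWWYYR
YYYYYYYR
YBYYYYYY
YYYYYYYY
YYYYYYYY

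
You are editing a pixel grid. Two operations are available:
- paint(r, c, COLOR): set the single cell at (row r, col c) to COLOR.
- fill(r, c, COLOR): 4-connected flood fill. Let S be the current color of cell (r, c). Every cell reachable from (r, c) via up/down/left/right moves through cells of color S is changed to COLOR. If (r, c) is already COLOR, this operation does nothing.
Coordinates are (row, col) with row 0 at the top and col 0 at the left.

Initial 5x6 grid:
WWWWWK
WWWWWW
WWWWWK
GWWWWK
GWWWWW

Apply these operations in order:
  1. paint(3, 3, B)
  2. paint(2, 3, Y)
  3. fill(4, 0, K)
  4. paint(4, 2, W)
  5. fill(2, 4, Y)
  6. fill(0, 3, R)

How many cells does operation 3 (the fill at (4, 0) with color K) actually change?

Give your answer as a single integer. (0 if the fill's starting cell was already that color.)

Answer: 2

Derivation:
After op 1 paint(3,3,B):
WWWWWK
WWWWWW
WWWWWK
GWWBWK
GWWWWW
After op 2 paint(2,3,Y):
WWWWWK
WWWWWW
WWWYWK
GWWBWK
GWWWWW
After op 3 fill(4,0,K) [2 cells changed]:
WWWWWK
WWWWWW
WWWYWK
KWWBWK
KWWWWW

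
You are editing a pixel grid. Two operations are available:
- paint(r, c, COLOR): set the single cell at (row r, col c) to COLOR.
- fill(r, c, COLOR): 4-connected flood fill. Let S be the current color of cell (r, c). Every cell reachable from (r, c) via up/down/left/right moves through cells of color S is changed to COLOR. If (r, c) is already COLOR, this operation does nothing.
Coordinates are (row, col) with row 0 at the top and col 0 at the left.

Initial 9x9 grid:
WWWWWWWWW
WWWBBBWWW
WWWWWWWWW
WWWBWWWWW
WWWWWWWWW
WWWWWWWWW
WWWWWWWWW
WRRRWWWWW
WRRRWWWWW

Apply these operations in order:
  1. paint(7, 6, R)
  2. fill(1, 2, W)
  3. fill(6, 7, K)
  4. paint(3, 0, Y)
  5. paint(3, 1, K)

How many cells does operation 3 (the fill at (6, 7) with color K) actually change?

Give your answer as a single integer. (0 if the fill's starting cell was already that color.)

After op 1 paint(7,6,R):
WWWWWWWWW
WWWBBBWWW
WWWWWWWWW
WWWBWWWWW
WWWWWWWWW
WWWWWWWWW
WWWWWWWWW
WRRRWWRWW
WRRRWWWWW
After op 2 fill(1,2,W) [0 cells changed]:
WWWWWWWWW
WWWBBBWWW
WWWWWWWWW
WWWBWWWWW
WWWWWWWWW
WWWWWWWWW
WWWWWWWWW
WRRRWWRWW
WRRRWWWWW
After op 3 fill(6,7,K) [70 cells changed]:
KKKKKKKKK
KKKBBBKKK
KKKKKKKKK
KKKBKKKKK
KKKKKKKKK
KKKKKKKKK
KKKKKKKKK
KRRRKKRKK
KRRRKKKKK

Answer: 70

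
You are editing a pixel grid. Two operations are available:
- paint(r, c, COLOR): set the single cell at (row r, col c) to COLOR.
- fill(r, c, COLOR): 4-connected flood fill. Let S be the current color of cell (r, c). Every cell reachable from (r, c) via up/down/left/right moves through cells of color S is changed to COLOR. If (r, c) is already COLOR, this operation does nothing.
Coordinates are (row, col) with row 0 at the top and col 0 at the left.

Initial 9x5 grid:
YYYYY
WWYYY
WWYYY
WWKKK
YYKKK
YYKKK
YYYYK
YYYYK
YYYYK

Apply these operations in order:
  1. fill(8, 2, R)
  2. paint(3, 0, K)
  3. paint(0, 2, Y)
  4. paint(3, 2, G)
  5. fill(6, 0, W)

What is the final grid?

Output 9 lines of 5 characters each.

Answer: YYYYY
WWYYY
WWYYY
KWGKK
WWKKK
WWKKK
WWWWK
WWWWK
WWWWK

Derivation:
After op 1 fill(8,2,R) [16 cells changed]:
YYYYY
WWYYY
WWYYY
WWKKK
RRKKK
RRKKK
RRRRK
RRRRK
RRRRK
After op 2 paint(3,0,K):
YYYYY
WWYYY
WWYYY
KWKKK
RRKKK
RRKKK
RRRRK
RRRRK
RRRRK
After op 3 paint(0,2,Y):
YYYYY
WWYYY
WWYYY
KWKKK
RRKKK
RRKKK
RRRRK
RRRRK
RRRRK
After op 4 paint(3,2,G):
YYYYY
WWYYY
WWYYY
KWGKK
RRKKK
RRKKK
RRRRK
RRRRK
RRRRK
After op 5 fill(6,0,W) [16 cells changed]:
YYYYY
WWYYY
WWYYY
KWGKK
WWKKK
WWKKK
WWWWK
WWWWK
WWWWK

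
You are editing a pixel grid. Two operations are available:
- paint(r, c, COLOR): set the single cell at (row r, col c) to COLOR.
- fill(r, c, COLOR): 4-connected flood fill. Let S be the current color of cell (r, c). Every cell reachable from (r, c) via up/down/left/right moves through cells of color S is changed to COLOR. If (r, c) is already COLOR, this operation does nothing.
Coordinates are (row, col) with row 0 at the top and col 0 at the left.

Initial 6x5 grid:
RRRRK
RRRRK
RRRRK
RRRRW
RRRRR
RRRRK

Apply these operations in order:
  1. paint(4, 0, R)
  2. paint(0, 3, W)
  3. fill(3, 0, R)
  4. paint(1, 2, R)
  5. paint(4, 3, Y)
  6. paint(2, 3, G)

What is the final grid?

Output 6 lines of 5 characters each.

Answer: RRRWK
RRRRK
RRRGK
RRRRW
RRRYR
RRRRK

Derivation:
After op 1 paint(4,0,R):
RRRRK
RRRRK
RRRRK
RRRRW
RRRRR
RRRRK
After op 2 paint(0,3,W):
RRRWK
RRRRK
RRRRK
RRRRW
RRRRR
RRRRK
After op 3 fill(3,0,R) [0 cells changed]:
RRRWK
RRRRK
RRRRK
RRRRW
RRRRR
RRRRK
After op 4 paint(1,2,R):
RRRWK
RRRRK
RRRRK
RRRRW
RRRRR
RRRRK
After op 5 paint(4,3,Y):
RRRWK
RRRRK
RRRRK
RRRRW
RRRYR
RRRRK
After op 6 paint(2,3,G):
RRRWK
RRRRK
RRRGK
RRRRW
RRRYR
RRRRK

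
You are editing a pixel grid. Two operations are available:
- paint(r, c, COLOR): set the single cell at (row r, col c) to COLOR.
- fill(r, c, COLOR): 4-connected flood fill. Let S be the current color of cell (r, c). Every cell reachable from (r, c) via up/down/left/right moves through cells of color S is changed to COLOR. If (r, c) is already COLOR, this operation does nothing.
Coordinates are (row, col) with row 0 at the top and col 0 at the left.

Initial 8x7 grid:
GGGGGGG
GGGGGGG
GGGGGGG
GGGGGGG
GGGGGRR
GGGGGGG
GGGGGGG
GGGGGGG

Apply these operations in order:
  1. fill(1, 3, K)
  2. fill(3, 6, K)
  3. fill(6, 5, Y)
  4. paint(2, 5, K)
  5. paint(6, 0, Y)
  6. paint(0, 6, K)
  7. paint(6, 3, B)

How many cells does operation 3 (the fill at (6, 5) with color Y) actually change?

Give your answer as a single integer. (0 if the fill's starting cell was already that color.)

After op 1 fill(1,3,K) [54 cells changed]:
KKKKKKK
KKKKKKK
KKKKKKK
KKKKKKK
KKKKKRR
KKKKKKK
KKKKKKK
KKKKKKK
After op 2 fill(3,6,K) [0 cells changed]:
KKKKKKK
KKKKKKK
KKKKKKK
KKKKKKK
KKKKKRR
KKKKKKK
KKKKKKK
KKKKKKK
After op 3 fill(6,5,Y) [54 cells changed]:
YYYYYYY
YYYYYYY
YYYYYYY
YYYYYYY
YYYYYRR
YYYYYYY
YYYYYYY
YYYYYYY

Answer: 54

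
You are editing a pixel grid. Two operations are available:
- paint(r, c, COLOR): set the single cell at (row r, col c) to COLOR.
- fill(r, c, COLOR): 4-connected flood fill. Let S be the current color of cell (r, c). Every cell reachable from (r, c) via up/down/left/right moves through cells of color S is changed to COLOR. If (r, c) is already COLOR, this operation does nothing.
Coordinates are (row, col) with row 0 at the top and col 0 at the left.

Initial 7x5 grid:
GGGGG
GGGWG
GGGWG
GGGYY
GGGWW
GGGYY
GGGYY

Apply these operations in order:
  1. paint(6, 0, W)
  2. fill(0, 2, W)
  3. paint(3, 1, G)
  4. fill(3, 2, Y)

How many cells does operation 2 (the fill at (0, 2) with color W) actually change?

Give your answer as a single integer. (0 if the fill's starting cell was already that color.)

After op 1 paint(6,0,W):
GGGGG
GGGWG
GGGWG
GGGYY
GGGWW
GGGYY
WGGYY
After op 2 fill(0,2,W) [24 cells changed]:
WWWWW
WWWWW
WWWWW
WWWYY
WWWWW
WWWYY
WWWYY

Answer: 24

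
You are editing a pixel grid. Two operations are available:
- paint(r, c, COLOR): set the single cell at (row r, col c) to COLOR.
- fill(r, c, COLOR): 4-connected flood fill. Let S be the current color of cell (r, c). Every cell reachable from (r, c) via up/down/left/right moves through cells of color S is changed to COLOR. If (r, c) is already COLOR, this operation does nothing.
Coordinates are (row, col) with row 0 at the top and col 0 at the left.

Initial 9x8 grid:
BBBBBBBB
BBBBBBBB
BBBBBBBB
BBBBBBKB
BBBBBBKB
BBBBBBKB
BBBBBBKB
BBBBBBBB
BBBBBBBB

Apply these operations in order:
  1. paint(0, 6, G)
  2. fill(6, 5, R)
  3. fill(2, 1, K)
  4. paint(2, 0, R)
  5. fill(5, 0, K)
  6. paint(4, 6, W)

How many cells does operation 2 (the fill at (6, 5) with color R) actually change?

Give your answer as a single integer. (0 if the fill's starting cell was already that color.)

After op 1 paint(0,6,G):
BBBBBBGB
BBBBBBBB
BBBBBBBB
BBBBBBKB
BBBBBBKB
BBBBBBKB
BBBBBBKB
BBBBBBBB
BBBBBBBB
After op 2 fill(6,5,R) [67 cells changed]:
RRRRRRGR
RRRRRRRR
RRRRRRRR
RRRRRRKR
RRRRRRKR
RRRRRRKR
RRRRRRKR
RRRRRRRR
RRRRRRRR

Answer: 67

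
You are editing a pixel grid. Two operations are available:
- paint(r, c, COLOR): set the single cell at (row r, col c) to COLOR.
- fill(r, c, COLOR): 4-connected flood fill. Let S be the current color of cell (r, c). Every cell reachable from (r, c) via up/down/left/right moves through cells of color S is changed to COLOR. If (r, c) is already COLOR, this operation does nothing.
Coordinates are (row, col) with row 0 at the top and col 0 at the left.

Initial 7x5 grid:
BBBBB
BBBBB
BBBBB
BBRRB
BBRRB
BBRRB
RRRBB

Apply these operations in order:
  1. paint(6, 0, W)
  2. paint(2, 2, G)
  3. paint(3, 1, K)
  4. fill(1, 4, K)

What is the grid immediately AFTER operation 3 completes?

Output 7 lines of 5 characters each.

Answer: BBBBB
BBBBB
BBGBB
BKRRB
BBRRB
BBRRB
WRRBB

Derivation:
After op 1 paint(6,0,W):
BBBBB
BBBBB
BBBBB
BBRRB
BBRRB
BBRRB
WRRBB
After op 2 paint(2,2,G):
BBBBB
BBBBB
BBGBB
BBRRB
BBRRB
BBRRB
WRRBB
After op 3 paint(3,1,K):
BBBBB
BBBBB
BBGBB
BKRRB
BBRRB
BBRRB
WRRBB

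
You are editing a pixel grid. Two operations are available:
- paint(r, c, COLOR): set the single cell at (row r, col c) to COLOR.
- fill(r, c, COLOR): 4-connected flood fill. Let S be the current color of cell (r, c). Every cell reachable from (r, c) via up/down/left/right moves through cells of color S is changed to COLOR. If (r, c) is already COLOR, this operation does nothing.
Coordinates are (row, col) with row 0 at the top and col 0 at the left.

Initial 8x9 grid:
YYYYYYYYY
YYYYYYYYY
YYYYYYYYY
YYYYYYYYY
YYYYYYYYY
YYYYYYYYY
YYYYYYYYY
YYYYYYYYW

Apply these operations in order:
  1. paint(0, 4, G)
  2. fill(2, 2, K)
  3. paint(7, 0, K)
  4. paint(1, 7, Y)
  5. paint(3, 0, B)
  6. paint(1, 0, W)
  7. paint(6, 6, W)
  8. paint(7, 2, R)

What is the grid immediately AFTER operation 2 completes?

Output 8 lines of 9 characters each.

After op 1 paint(0,4,G):
YYYYGYYYY
YYYYYYYYY
YYYYYYYYY
YYYYYYYYY
YYYYYYYYY
YYYYYYYYY
YYYYYYYYY
YYYYYYYYW
After op 2 fill(2,2,K) [70 cells changed]:
KKKKGKKKK
KKKKKKKKK
KKKKKKKKK
KKKKKKKKK
KKKKKKKKK
KKKKKKKKK
KKKKKKKKK
KKKKKKKKW

Answer: KKKKGKKKK
KKKKKKKKK
KKKKKKKKK
KKKKKKKKK
KKKKKKKKK
KKKKKKKKK
KKKKKKKKK
KKKKKKKKW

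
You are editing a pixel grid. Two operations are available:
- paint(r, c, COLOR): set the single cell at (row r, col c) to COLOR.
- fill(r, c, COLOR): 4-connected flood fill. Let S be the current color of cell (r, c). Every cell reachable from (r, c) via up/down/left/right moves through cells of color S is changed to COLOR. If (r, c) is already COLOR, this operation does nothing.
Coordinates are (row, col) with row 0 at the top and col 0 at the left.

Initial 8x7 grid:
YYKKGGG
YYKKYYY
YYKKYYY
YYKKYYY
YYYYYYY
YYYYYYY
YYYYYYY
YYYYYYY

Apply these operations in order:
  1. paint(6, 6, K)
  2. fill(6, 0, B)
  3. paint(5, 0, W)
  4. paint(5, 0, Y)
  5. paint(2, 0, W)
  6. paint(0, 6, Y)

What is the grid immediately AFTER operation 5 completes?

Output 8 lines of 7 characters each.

Answer: BBKKGGG
BBKKBBB
WBKKBBB
BBKKBBB
BBBBBBB
YBBBBBB
BBBBBBK
BBBBBBB

Derivation:
After op 1 paint(6,6,K):
YYKKGGG
YYKKYYY
YYKKYYY
YYKKYYY
YYYYYYY
YYYYYYY
YYYYYYK
YYYYYYY
After op 2 fill(6,0,B) [44 cells changed]:
BBKKGGG
BBKKBBB
BBKKBBB
BBKKBBB
BBBBBBB
BBBBBBB
BBBBBBK
BBBBBBB
After op 3 paint(5,0,W):
BBKKGGG
BBKKBBB
BBKKBBB
BBKKBBB
BBBBBBB
WBBBBBB
BBBBBBK
BBBBBBB
After op 4 paint(5,0,Y):
BBKKGGG
BBKKBBB
BBKKBBB
BBKKBBB
BBBBBBB
YBBBBBB
BBBBBBK
BBBBBBB
After op 5 paint(2,0,W):
BBKKGGG
BBKKBBB
WBKKBBB
BBKKBBB
BBBBBBB
YBBBBBB
BBBBBBK
BBBBBBB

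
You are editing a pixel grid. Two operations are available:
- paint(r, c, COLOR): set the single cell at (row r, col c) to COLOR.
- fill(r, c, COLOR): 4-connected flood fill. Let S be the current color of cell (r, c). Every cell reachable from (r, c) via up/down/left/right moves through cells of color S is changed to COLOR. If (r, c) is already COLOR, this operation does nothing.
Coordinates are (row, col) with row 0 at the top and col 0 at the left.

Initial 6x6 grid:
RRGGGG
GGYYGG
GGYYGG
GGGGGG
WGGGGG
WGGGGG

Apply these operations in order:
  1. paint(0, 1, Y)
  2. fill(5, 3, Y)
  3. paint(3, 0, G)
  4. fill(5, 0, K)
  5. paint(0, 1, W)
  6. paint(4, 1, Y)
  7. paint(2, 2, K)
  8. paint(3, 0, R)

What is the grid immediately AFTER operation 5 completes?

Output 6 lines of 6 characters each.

After op 1 paint(0,1,Y):
RYGGGG
GGYYGG
GGYYGG
GGGGGG
WGGGGG
WGGGGG
After op 2 fill(5,3,Y) [28 cells changed]:
RYYYYY
YYYYYY
YYYYYY
YYYYYY
WYYYYY
WYYYYY
After op 3 paint(3,0,G):
RYYYYY
YYYYYY
YYYYYY
GYYYYY
WYYYYY
WYYYYY
After op 4 fill(5,0,K) [2 cells changed]:
RYYYYY
YYYYYY
YYYYYY
GYYYYY
KYYYYY
KYYYYY
After op 5 paint(0,1,W):
RWYYYY
YYYYYY
YYYYYY
GYYYYY
KYYYYY
KYYYYY

Answer: RWYYYY
YYYYYY
YYYYYY
GYYYYY
KYYYYY
KYYYYY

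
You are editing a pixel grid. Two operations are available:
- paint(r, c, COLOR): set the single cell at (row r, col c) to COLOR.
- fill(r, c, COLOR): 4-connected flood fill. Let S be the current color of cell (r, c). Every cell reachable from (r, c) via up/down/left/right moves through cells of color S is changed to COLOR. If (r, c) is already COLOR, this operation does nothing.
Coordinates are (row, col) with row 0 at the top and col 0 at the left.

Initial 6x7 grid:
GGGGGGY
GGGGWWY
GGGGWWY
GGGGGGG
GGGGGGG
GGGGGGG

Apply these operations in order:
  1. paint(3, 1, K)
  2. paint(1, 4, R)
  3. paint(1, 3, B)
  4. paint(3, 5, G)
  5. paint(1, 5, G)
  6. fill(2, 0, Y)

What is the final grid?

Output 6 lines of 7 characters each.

Answer: YYYYYYY
YYYBRYY
YYYYWWY
YKYYYYY
YYYYYYY
YYYYYYY

Derivation:
After op 1 paint(3,1,K):
GGGGGGY
GGGGWWY
GGGGWWY
GKGGGGG
GGGGGGG
GGGGGGG
After op 2 paint(1,4,R):
GGGGGGY
GGGGRWY
GGGGWWY
GKGGGGG
GGGGGGG
GGGGGGG
After op 3 paint(1,3,B):
GGGGGGY
GGGBRWY
GGGGWWY
GKGGGGG
GGGGGGG
GGGGGGG
After op 4 paint(3,5,G):
GGGGGGY
GGGBRWY
GGGGWWY
GKGGGGG
GGGGGGG
GGGGGGG
After op 5 paint(1,5,G):
GGGGGGY
GGGBRGY
GGGGWWY
GKGGGGG
GGGGGGG
GGGGGGG
After op 6 fill(2,0,Y) [34 cells changed]:
YYYYYYY
YYYBRYY
YYYYWWY
YKYYYYY
YYYYYYY
YYYYYYY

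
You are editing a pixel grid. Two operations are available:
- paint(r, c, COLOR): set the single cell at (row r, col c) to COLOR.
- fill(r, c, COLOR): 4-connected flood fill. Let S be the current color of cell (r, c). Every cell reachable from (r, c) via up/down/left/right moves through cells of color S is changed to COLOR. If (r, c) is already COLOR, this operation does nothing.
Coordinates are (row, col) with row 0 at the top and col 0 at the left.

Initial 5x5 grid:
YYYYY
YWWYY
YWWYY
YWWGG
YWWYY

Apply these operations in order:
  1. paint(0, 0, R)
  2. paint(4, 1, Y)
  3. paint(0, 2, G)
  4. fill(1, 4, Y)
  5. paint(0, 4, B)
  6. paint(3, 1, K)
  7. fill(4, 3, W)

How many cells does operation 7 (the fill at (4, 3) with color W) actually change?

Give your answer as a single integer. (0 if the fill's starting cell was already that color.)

Answer: 2

Derivation:
After op 1 paint(0,0,R):
RYYYY
YWWYY
YWWYY
YWWGG
YWWYY
After op 2 paint(4,1,Y):
RYYYY
YWWYY
YWWYY
YWWGG
YYWYY
After op 3 paint(0,2,G):
RYGYY
YWWYY
YWWYY
YWWGG
YYWYY
After op 4 fill(1,4,Y) [0 cells changed]:
RYGYY
YWWYY
YWWYY
YWWGG
YYWYY
After op 5 paint(0,4,B):
RYGYB
YWWYY
YWWYY
YWWGG
YYWYY
After op 6 paint(3,1,K):
RYGYB
YWWYY
YWWYY
YKWGG
YYWYY
After op 7 fill(4,3,W) [2 cells changed]:
RYGYB
YWWYY
YWWYY
YKWGG
YYWWW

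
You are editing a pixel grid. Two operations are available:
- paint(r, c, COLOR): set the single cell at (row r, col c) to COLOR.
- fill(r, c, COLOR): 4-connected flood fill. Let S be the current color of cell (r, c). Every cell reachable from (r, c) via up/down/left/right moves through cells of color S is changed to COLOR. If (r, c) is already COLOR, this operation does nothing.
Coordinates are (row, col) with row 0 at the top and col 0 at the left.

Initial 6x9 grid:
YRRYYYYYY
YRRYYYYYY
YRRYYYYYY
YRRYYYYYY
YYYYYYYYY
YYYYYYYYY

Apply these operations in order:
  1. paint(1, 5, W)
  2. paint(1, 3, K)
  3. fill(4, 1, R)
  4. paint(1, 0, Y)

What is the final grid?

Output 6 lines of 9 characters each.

After op 1 paint(1,5,W):
YRRYYYYYY
YRRYYWYYY
YRRYYYYYY
YRRYYYYYY
YYYYYYYYY
YYYYYYYYY
After op 2 paint(1,3,K):
YRRYYYYYY
YRRKYWYYY
YRRYYYYYY
YRRYYYYYY
YYYYYYYYY
YYYYYYYYY
After op 3 fill(4,1,R) [44 cells changed]:
RRRRRRRRR
RRRKRWRRR
RRRRRRRRR
RRRRRRRRR
RRRRRRRRR
RRRRRRRRR
After op 4 paint(1,0,Y):
RRRRRRRRR
YRRKRWRRR
RRRRRRRRR
RRRRRRRRR
RRRRRRRRR
RRRRRRRRR

Answer: RRRRRRRRR
YRRKRWRRR
RRRRRRRRR
RRRRRRRRR
RRRRRRRRR
RRRRRRRRR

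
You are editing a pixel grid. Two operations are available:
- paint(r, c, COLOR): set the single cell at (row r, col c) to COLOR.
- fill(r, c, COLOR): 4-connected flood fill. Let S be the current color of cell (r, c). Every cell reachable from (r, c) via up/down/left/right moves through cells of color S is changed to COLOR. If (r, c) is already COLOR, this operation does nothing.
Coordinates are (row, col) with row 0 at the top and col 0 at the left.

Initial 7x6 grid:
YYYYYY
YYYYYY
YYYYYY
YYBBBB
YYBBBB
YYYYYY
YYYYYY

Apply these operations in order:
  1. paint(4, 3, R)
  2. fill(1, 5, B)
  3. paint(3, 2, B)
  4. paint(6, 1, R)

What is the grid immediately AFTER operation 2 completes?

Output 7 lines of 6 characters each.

Answer: BBBBBB
BBBBBB
BBBBBB
BBBBBB
BBBRBB
BBBBBB
BBBBBB

Derivation:
After op 1 paint(4,3,R):
YYYYYY
YYYYYY
YYYYYY
YYBBBB
YYBRBB
YYYYYY
YYYYYY
After op 2 fill(1,5,B) [34 cells changed]:
BBBBBB
BBBBBB
BBBBBB
BBBBBB
BBBRBB
BBBBBB
BBBBBB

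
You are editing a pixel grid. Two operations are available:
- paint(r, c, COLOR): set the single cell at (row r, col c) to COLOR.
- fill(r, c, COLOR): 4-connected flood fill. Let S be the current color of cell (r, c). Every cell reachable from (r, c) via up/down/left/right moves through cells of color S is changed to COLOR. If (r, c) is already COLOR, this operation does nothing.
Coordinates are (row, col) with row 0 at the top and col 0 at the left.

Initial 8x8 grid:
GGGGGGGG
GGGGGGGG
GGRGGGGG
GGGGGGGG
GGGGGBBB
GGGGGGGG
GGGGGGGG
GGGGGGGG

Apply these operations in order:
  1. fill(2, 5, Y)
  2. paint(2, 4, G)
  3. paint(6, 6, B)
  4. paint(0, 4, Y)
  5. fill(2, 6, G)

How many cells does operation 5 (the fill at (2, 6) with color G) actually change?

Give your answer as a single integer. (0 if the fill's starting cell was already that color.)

Answer: 58

Derivation:
After op 1 fill(2,5,Y) [60 cells changed]:
YYYYYYYY
YYYYYYYY
YYRYYYYY
YYYYYYYY
YYYYYBBB
YYYYYYYY
YYYYYYYY
YYYYYYYY
After op 2 paint(2,4,G):
YYYYYYYY
YYYYYYYY
YYRYGYYY
YYYYYYYY
YYYYYBBB
YYYYYYYY
YYYYYYYY
YYYYYYYY
After op 3 paint(6,6,B):
YYYYYYYY
YYYYYYYY
YYRYGYYY
YYYYYYYY
YYYYYBBB
YYYYYYYY
YYYYYYBY
YYYYYYYY
After op 4 paint(0,4,Y):
YYYYYYYY
YYYYYYYY
YYRYGYYY
YYYYYYYY
YYYYYBBB
YYYYYYYY
YYYYYYBY
YYYYYYYY
After op 5 fill(2,6,G) [58 cells changed]:
GGGGGGGG
GGGGGGGG
GGRGGGGG
GGGGGGGG
GGGGGBBB
GGGGGGGG
GGGGGGBG
GGGGGGGG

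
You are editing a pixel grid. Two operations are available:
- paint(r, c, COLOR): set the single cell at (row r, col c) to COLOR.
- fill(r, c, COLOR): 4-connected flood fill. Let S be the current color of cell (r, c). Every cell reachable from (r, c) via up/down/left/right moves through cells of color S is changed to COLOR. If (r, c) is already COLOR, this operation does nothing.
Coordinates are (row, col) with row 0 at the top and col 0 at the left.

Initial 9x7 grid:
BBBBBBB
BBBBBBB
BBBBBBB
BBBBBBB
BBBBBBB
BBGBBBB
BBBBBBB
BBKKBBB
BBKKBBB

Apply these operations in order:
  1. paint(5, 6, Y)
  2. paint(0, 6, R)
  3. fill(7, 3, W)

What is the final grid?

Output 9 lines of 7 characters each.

After op 1 paint(5,6,Y):
BBBBBBB
BBBBBBB
BBBBBBB
BBBBBBB
BBBBBBB
BBGBBBY
BBBBBBB
BBKKBBB
BBKKBBB
After op 2 paint(0,6,R):
BBBBBBR
BBBBBBB
BBBBBBB
BBBBBBB
BBBBBBB
BBGBBBY
BBBBBBB
BBKKBBB
BBKKBBB
After op 3 fill(7,3,W) [4 cells changed]:
BBBBBBR
BBBBBBB
BBBBBBB
BBBBBBB
BBBBBBB
BBGBBBY
BBBBBBB
BBWWBBB
BBWWBBB

Answer: BBBBBBR
BBBBBBB
BBBBBBB
BBBBBBB
BBBBBBB
BBGBBBY
BBBBBBB
BBWWBBB
BBWWBBB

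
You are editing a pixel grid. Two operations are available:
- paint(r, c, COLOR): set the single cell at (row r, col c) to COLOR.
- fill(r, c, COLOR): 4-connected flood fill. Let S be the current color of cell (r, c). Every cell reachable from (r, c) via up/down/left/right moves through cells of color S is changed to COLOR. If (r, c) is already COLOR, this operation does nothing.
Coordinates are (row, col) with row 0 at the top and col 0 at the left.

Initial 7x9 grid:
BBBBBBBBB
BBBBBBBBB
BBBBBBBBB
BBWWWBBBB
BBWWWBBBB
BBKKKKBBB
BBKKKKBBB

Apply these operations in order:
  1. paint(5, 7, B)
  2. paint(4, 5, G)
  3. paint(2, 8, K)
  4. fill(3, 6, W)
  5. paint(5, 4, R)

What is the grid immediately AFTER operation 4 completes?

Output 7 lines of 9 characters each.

After op 1 paint(5,7,B):
BBBBBBBBB
BBBBBBBBB
BBBBBBBBB
BBWWWBBBB
BBWWWBBBB
BBKKKKBBB
BBKKKKBBB
After op 2 paint(4,5,G):
BBBBBBBBB
BBBBBBBBB
BBBBBBBBB
BBWWWBBBB
BBWWWGBBB
BBKKKKBBB
BBKKKKBBB
After op 3 paint(2,8,K):
BBBBBBBBB
BBBBBBBBB
BBBBBBBBK
BBWWWBBBB
BBWWWGBBB
BBKKKKBBB
BBKKKKBBB
After op 4 fill(3,6,W) [47 cells changed]:
WWWWWWWWW
WWWWWWWWW
WWWWWWWWK
WWWWWWWWW
WWWWWGWWW
WWKKKKWWW
WWKKKKWWW

Answer: WWWWWWWWW
WWWWWWWWW
WWWWWWWWK
WWWWWWWWW
WWWWWGWWW
WWKKKKWWW
WWKKKKWWW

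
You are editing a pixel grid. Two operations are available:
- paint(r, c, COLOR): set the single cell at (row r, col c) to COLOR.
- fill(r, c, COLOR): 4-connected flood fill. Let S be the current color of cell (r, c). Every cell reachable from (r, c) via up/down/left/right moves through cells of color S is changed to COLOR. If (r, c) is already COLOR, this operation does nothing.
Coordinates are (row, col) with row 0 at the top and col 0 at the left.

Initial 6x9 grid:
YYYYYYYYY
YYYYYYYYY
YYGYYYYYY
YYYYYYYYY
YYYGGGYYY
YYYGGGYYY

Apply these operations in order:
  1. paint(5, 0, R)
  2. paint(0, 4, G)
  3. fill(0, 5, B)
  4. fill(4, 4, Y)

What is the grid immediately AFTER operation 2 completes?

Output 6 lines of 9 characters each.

After op 1 paint(5,0,R):
YYYYYYYYY
YYYYYYYYY
YYGYYYYYY
YYYYYYYYY
YYYGGGYYY
RYYGGGYYY
After op 2 paint(0,4,G):
YYYYGYYYY
YYYYYYYYY
YYGYYYYYY
YYYYYYYYY
YYYGGGYYY
RYYGGGYYY

Answer: YYYYGYYYY
YYYYYYYYY
YYGYYYYYY
YYYYYYYYY
YYYGGGYYY
RYYGGGYYY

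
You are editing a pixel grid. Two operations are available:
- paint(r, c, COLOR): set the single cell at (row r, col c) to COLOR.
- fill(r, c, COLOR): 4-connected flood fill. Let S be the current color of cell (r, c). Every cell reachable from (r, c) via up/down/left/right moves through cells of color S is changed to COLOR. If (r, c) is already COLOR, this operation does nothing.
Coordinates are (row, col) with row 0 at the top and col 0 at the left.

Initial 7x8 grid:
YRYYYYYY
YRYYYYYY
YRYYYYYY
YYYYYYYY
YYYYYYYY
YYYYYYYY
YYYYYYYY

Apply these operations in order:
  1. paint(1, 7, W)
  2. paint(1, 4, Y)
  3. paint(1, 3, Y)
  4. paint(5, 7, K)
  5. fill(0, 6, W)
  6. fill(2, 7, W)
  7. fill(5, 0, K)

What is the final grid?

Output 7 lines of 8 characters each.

After op 1 paint(1,7,W):
YRYYYYYY
YRYYYYYW
YRYYYYYY
YYYYYYYY
YYYYYYYY
YYYYYYYY
YYYYYYYY
After op 2 paint(1,4,Y):
YRYYYYYY
YRYYYYYW
YRYYYYYY
YYYYYYYY
YYYYYYYY
YYYYYYYY
YYYYYYYY
After op 3 paint(1,3,Y):
YRYYYYYY
YRYYYYYW
YRYYYYYY
YYYYYYYY
YYYYYYYY
YYYYYYYY
YYYYYYYY
After op 4 paint(5,7,K):
YRYYYYYY
YRYYYYYW
YRYYYYYY
YYYYYYYY
YYYYYYYY
YYYYYYYK
YYYYYYYY
After op 5 fill(0,6,W) [51 cells changed]:
WRWWWWWW
WRWWWWWW
WRWWWWWW
WWWWWWWW
WWWWWWWW
WWWWWWWK
WWWWWWWW
After op 6 fill(2,7,W) [0 cells changed]:
WRWWWWWW
WRWWWWWW
WRWWWWWW
WWWWWWWW
WWWWWWWW
WWWWWWWK
WWWWWWWW
After op 7 fill(5,0,K) [52 cells changed]:
KRKKKKKK
KRKKKKKK
KRKKKKKK
KKKKKKKK
KKKKKKKK
KKKKKKKK
KKKKKKKK

Answer: KRKKKKKK
KRKKKKKK
KRKKKKKK
KKKKKKKK
KKKKKKKK
KKKKKKKK
KKKKKKKK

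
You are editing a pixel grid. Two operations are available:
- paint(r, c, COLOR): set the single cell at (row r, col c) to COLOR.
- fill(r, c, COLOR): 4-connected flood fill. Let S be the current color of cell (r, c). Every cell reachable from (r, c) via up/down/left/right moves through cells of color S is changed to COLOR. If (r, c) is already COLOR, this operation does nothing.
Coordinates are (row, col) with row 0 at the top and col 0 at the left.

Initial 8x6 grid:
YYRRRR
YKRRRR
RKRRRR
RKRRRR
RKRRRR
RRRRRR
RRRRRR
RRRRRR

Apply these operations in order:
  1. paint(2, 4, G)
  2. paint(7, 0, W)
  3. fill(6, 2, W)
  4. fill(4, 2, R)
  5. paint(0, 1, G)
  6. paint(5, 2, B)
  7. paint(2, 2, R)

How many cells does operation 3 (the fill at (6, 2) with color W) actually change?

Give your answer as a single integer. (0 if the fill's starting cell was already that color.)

After op 1 paint(2,4,G):
YYRRRR
YKRRRR
RKRRGR
RKRRRR
RKRRRR
RRRRRR
RRRRRR
RRRRRR
After op 2 paint(7,0,W):
YYRRRR
YKRRRR
RKRRGR
RKRRRR
RKRRRR
RRRRRR
RRRRRR
WRRRRR
After op 3 fill(6,2,W) [39 cells changed]:
YYWWWW
YKWWWW
WKWWGW
WKWWWW
WKWWWW
WWWWWW
WWWWWW
WWWWWW

Answer: 39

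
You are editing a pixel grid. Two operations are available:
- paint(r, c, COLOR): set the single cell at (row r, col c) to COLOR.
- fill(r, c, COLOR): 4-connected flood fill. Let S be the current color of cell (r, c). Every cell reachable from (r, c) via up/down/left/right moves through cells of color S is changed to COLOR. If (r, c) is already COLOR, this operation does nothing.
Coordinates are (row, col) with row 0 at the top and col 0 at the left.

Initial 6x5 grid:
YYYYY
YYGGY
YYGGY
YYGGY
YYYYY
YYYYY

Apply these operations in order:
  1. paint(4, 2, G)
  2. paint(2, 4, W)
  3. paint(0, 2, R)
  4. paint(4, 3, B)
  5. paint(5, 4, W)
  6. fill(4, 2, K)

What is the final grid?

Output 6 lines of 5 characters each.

Answer: YYRYY
YYKKY
YYKKW
YYKKY
YYKBY
YYYYW

Derivation:
After op 1 paint(4,2,G):
YYYYY
YYGGY
YYGGY
YYGGY
YYGYY
YYYYY
After op 2 paint(2,4,W):
YYYYY
YYGGY
YYGGW
YYGGY
YYGYY
YYYYY
After op 3 paint(0,2,R):
YYRYY
YYGGY
YYGGW
YYGGY
YYGYY
YYYYY
After op 4 paint(4,3,B):
YYRYY
YYGGY
YYGGW
YYGGY
YYGBY
YYYYY
After op 5 paint(5,4,W):
YYRYY
YYGGY
YYGGW
YYGGY
YYGBY
YYYYW
After op 6 fill(4,2,K) [7 cells changed]:
YYRYY
YYKKY
YYKKW
YYKKY
YYKBY
YYYYW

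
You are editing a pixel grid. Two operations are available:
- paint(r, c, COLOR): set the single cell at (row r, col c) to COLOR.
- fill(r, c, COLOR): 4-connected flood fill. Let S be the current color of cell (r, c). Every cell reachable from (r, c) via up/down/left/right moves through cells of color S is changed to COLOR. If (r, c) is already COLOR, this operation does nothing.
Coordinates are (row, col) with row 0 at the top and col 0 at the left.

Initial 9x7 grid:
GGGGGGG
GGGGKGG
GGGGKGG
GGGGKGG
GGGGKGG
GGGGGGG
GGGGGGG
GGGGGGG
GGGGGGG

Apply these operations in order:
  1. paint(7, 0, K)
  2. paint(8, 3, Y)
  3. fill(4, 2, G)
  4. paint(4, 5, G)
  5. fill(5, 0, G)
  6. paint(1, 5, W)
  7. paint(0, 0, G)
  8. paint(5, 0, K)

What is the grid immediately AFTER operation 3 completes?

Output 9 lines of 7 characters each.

Answer: GGGGGGG
GGGGKGG
GGGGKGG
GGGGKGG
GGGGKGG
GGGGGGG
GGGGGGG
KGGGGGG
GGGYGGG

Derivation:
After op 1 paint(7,0,K):
GGGGGGG
GGGGKGG
GGGGKGG
GGGGKGG
GGGGKGG
GGGGGGG
GGGGGGG
KGGGGGG
GGGGGGG
After op 2 paint(8,3,Y):
GGGGGGG
GGGGKGG
GGGGKGG
GGGGKGG
GGGGKGG
GGGGGGG
GGGGGGG
KGGGGGG
GGGYGGG
After op 3 fill(4,2,G) [0 cells changed]:
GGGGGGG
GGGGKGG
GGGGKGG
GGGGKGG
GGGGKGG
GGGGGGG
GGGGGGG
KGGGGGG
GGGYGGG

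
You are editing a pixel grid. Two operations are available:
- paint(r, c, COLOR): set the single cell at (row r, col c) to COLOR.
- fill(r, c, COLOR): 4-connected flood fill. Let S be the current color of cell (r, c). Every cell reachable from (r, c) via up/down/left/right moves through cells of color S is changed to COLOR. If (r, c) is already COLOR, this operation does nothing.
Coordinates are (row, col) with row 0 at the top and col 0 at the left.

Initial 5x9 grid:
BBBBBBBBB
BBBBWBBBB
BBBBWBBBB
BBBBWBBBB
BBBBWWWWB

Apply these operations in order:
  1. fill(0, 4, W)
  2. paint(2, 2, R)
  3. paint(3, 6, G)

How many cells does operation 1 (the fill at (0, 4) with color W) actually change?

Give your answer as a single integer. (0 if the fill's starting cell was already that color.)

Answer: 38

Derivation:
After op 1 fill(0,4,W) [38 cells changed]:
WWWWWWWWW
WWWWWWWWW
WWWWWWWWW
WWWWWWWWW
WWWWWWWWW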